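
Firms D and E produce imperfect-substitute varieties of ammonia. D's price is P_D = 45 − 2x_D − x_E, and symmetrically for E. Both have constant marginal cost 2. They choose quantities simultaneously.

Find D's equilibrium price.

Firm D's profit: π = x_D(45 − 2x_D − x_E) − 2x_D.
∂π/∂x_D = 43 − 4x_D − x_E = 0 ⇒ x_D = 10.75 − 0.25x_E.
The game is symmetric, so in equilibrium x_E = x_D: the reaction function gives 1.25x_D = 10.75, hence x_D = 8.6.
P_D = 45 − 2·8.6 − 8.6 = 19.2.

19.2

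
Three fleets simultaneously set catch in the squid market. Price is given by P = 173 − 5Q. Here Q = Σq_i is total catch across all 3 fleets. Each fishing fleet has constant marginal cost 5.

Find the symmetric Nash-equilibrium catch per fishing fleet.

A representative fishing fleet's profit is π_i = q_i(173 − 5Q) − 5q_i, with Q = q_i + Σ_{j≠i} q_j.
First-order condition: 168 − 10q_i − 5Σ_{j≠i} q_j = 0.
In a symmetric equilibrium every fishing fleet chooses the same q, so Σ_{j≠i} q_j = 2q. The condition becomes 168 − 20q = 0, giving q = 168/20 = 8.4.

8.4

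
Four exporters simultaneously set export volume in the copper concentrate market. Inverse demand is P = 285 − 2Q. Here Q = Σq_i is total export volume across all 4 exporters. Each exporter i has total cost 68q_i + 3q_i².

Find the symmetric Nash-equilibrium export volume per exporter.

A representative exporter's profit is π_i = q_i(285 − 2Q) − 68q_i − 3q_i², with Q = q_i + Σ_{j≠i} q_j.
First-order condition: 217 − 10q_i − 2Σ_{j≠i} q_j = 0.
With identical exporters, set every q_j = q: then 217 − 10q − 6q = 0, i.e. q = 217/16 = 13.5625.

13.5625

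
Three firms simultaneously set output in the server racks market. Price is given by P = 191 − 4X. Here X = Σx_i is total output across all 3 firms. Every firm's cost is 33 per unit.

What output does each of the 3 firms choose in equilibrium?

A representative firm's profit is π_i = x_i(191 − 4X) − 33x_i, with X = x_i + Σ_{j≠i} x_j.
First-order condition: 158 − 8x_i − 4Σ_{j≠i} x_j = 0.
In a symmetric equilibrium every firm chooses the same x, so Σ_{j≠i} x_j = 2x. The condition becomes 158 − 16x = 0, giving x = 158/16 = 9.875.

9.875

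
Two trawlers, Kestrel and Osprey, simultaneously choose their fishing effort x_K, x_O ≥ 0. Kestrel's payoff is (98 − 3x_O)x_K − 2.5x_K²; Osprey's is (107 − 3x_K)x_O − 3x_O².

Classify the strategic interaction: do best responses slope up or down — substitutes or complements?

Expanding Kestrel's payoff: 98x_K − 3x_Ox_K − 2.5x_K².
∂π/∂x_K = 98 − 3x_O − 5x_K = 0, so x_K = 19.6 − 0.6x_O.
The best-response slope dx_K/dx_O = −0.6 < 0: the reaction function is downward-sloping, so the choices are strategic substitutes.

strategic substitutes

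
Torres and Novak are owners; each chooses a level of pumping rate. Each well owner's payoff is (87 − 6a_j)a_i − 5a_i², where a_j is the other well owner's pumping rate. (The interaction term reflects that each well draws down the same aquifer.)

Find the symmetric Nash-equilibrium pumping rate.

5.4375

Torres's payoff is (87 − 6a_N)a_T − 5a_T².
∂π/∂a_T = 87 − 6a_N − 10a_T = 0, so a_T = 8.7 − 0.6a_N.
The game is symmetric, so in equilibrium a_N = a_T: the reaction function gives 1.6a_T = 8.7, hence a_T = 5.4375.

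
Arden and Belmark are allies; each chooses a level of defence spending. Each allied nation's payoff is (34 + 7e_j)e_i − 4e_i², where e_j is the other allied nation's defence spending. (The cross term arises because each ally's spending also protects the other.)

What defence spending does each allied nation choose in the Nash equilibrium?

Arden's payoff is (34 + 7e_B)e_A − 4e_A².
∂π/∂e_A = 34 + 7e_B − 8e_A = 0, so e_A = 4.25 + 0.875e_B.
Setting e_A = e_B in the reaction function: e_A = 4.25 + 0.875e_A, so e_A = 4.25 / 0.125 = 34.

34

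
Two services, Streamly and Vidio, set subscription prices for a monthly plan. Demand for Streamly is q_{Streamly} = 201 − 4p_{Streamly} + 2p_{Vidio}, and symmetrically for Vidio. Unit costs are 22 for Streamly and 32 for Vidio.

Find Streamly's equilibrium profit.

3025

Streamly's profit: π = (p_{Streamly} − 22)(201 − 4p_{Streamly} + 2p_{Vidio}).
∂π/∂p_{Streamly} = 289 − 8p_{Streamly} + 2p_{Vidio} = 0 ⇒ p_{Streamly} = 36.125 + 0.25p_{Vidio}.
Similarly p_{Vidio} = 41.125 + 0.25p_{Streamly}.
Plugging p_{Vidio} into Streamly's best response: p_{Streamly} = 36.125 + 0.25(41.125 + 0.25p_{Streamly}) ⇒ 0.9375p_{Streamly} = 1485/32, so p_{Streamly} = 49.5.
Then p_{Vidio} = 41.125 + 0.25·49.5 = 53.5.
q_{Streamly} = 201 − 4·49.5 + 2·53.5 = 110.
Profit = (49.5 − 22)·110 = 3025.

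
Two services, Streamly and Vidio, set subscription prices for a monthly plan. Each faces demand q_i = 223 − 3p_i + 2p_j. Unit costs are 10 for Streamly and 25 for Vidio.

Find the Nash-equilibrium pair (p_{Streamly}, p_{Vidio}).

Streamly's profit: π = (p_{Streamly} − 10)(223 − 3p_{Streamly} + 2p_{Vidio}).
∂π/∂p_{Streamly} = 253 − 6p_{Streamly} + 2p_{Vidio} = 0 ⇒ p_{Streamly} = 253/6 + (1/3)p_{Vidio}.
Similarly p_{Vidio} = 149/3 + (1/3)p_{Streamly}.
Plugging p_{Vidio} into Streamly's best response: p_{Streamly} = 253/6 + (1/3)(149/3 + (1/3)p_{Streamly}) ⇒ (8/9)p_{Streamly} = 1057/18, so p_{Streamly} = 66.0625.
Then p_{Vidio} = 149/3 + (1/3)·66.0625 = 71.6875.

66.0625, 71.6875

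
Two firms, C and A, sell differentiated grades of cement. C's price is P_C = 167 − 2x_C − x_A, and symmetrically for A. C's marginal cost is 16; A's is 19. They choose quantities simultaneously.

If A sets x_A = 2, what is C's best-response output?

37.25

Firm C's profit: π = x_C(167 − 2x_C − x_A) − 16x_C.
∂π/∂x_C = 151 − 4x_C − x_A = 0 ⇒ x_C = 37.75 − 0.25x_A.
At x_A = 2: x_C = 37.75 − 0.25·2 = 37.25.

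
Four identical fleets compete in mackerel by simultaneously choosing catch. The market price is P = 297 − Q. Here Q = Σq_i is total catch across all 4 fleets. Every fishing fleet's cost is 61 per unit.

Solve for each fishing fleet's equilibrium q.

A representative fishing fleet's profit is π_i = q_i(297 − Q) − 61q_i, with Q = q_i + Σ_{j≠i} q_j.
First-order condition: 236 − 2q_i − Σ_{j≠i} q_j = 0.
Imposing symmetry (q_j = q for all j) turns Σ_{j≠i} q_j into 3q, so 236 = 5q and q = 47.2.

47.2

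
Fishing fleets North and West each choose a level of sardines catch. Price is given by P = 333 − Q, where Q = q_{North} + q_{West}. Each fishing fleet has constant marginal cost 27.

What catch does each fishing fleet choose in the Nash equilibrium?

102

Fishing fleet North's profit: π = q_{North}(333 − (q_{North} + q_{West})) − 27q_{North}.
∂π/∂q_{North} = 306 − 2q_{North} − q_{West} = 0, so q_{North} = 153 − 0.5q_{West}.
Setting q_{North} = q_{West} in the reaction function: q_{North} = 153 − 0.5q_{North}, so q_{North} = 153 / 1.5 = 102.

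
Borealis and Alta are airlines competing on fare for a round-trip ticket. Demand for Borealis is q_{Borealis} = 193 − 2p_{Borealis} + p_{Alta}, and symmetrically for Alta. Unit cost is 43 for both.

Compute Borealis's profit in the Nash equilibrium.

Borealis's profit: π = (p_{Borealis} − 43)(193 − 2p_{Borealis} + p_{Alta}).
∂π/∂p_{Borealis} = 279 − 4p_{Borealis} + p_{Alta} = 0 ⇒ p_{Borealis} = 69.75 + 0.25p_{Alta}.
Setting p_{Borealis} = p_{Alta} in the reaction function: p_{Borealis} = 69.75 + 0.25p_{Borealis}, so p_{Borealis} = 69.75 / 0.75 = 93.
q_{Borealis} = 193 − 2·93 + 93 = 100.
Profit = (93 − 43)·100 = 5000.

5000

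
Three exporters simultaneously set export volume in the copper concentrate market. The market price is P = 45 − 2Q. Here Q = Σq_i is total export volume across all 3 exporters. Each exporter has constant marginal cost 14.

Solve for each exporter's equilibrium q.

3.875

A representative exporter's profit is π_i = q_i(45 − 2Q) − 14q_i, with Q = q_i + Σ_{j≠i} q_j.
First-order condition: 31 − 4q_i − 2Σ_{j≠i} q_j = 0.
Imposing symmetry (q_j = q for all j) turns Σ_{j≠i} q_j into 2q, so 31 = 8q and q = 3.875.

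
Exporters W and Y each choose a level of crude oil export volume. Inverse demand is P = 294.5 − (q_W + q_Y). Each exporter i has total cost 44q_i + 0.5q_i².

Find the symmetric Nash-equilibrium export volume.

Exporter W's profit: π = q_W(294.5 − (q_W + q_Y)) − 44q_W − 0.5q_W².
∂π/∂q_W = 250.5 − 3q_W − q_Y = 0, so q_W = 83.5 − (1/3)q_Y.
The game is symmetric, so in equilibrium q_Y = q_W: the reaction function gives (4/3)q_W = 83.5, hence q_W = 62.625.

62.625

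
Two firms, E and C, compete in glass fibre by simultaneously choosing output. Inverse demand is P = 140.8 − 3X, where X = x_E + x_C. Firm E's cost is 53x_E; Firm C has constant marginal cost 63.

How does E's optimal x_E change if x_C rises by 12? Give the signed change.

-6

Firm E's profit: π = x_E(140.8 − 3(x_E + x_C)) − 53x_E.
∂π/∂x_E = 87.8 − 6x_E − 3x_C = 0, so x_E = 439/30 − 0.5x_C.
The reaction-function slope is −0.5, so a 12-unit rise in x_C moves x_E by −0.5 × 12 = −6. E's best response falls — the actions are strategic substitutes.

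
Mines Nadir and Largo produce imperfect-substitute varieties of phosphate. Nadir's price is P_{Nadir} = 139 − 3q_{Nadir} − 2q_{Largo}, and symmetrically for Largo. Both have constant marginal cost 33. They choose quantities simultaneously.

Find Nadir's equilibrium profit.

Mine Nadir's profit: π = q_{Nadir}(139 − 3q_{Nadir} − 2q_{Largo}) − 33q_{Nadir}.
∂π/∂q_{Nadir} = 106 − 6q_{Nadir} − 2q_{Largo} = 0 ⇒ q_{Nadir} = 53/3 − (1/3)q_{Largo}.
By symmetry q_{Largo} = q_{Nadir}; substituting into the reaction function, (4/3)q_{Nadir} = 53/3 and q_{Nadir} = 13.25.
P_{Nadir} = 139 − 3·13.25 − 2·13.25 = 72.75.
Profit = (72.75 − 33)·13.25 = 526.6875.

526.6875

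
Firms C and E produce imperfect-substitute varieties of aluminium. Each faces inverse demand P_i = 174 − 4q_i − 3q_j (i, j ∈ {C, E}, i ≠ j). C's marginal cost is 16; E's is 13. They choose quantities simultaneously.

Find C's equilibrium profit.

806.56

Firm C's profit: π = q_C(174 − 4q_C − 3q_E) − 16q_C.
∂π/∂q_C = 158 − 8q_C − 3q_E = 0 ⇒ q_C = 19.75 − 0.375q_E.
Similarly q_E = 20.125 − 0.375q_C.
Solving the two reaction functions simultaneously: (1 − (−0.375)(−0.375))q_C = 19.75 − 0.375·20.125, so (55/64)q_C = 781/64 and q_C = 14.2.
Then q_E = 20.125 − 0.375·14.2 = 14.8.
P_C = 174 − 4·14.2 − 3·14.8 = 72.8.
Profit = (72.8 − 16)·14.2 = 806.56.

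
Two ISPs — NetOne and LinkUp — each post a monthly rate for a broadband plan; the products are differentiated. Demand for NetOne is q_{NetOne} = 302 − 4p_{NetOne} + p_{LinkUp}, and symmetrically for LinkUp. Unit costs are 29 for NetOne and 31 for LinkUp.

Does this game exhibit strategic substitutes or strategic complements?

NetOne's profit: π = (p_{NetOne} − 29)(302 − 4p_{NetOne} + p_{LinkUp}).
∂π/∂p_{NetOne} = 418 − 8p_{NetOne} + p_{LinkUp} = 0 ⇒ p_{NetOne} = 52.25 + 0.125p_{LinkUp}.
The best-response slope dp_{NetOne}/dp_{LinkUp} = 0.125 > 0: the reaction function is upward-sloping, so the choices are strategic complements.

strategic complements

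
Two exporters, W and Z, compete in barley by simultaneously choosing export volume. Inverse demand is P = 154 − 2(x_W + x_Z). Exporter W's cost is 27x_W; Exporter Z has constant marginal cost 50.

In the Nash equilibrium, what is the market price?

Exporter W's profit: π = x_W(154 − 2(x_W + x_Z)) − 27x_W.
∂π/∂x_W = 127 − 4x_W − 2x_Z = 0, so x_W = 31.75 − 0.5x_Z.
By the same steps for Z: x_Z = 26 − 0.5x_W.
Plugging x_Z into W's best response: x_W = 31.75 − 0.5(26 − 0.5x_W) ⇒ 0.75x_W = 18.75, so x_W = 25.
Then x_Z = 26 − 0.5·25 = 13.5.
Equilibrium price: P = 154 − 2·38.5 = 77.

77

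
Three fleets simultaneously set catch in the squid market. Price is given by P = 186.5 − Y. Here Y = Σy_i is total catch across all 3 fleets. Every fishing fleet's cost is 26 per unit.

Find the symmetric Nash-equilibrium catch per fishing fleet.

A representative fishing fleet's profit is π_i = y_i(186.5 − Y) − 26y_i, with Y = y_i + Σ_{j≠i} y_j.
First-order condition: 160.5 − 2y_i − Σ_{j≠i} y_j = 0.
With identical fishing fleets, set every y_j = y: then 160.5 − 2y − 2y = 0, i.e. y = 160.5/4 = 40.125.

40.125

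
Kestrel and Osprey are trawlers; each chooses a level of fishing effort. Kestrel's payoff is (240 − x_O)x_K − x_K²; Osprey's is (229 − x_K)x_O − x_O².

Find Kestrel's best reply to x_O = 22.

109

Expanding Kestrel's payoff: 240x_K − x_Ox_K − x_K².
∂π/∂x_K = 240 − x_O − 2x_K = 0, so x_K = 120 − 0.5x_O.
At x_O = 22: x_K = 120 − 0.5·22 = 109.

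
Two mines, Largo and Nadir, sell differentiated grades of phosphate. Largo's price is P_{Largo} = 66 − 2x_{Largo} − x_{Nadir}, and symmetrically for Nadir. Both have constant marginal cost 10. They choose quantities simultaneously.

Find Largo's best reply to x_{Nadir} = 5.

Mine Largo's profit: π = x_{Largo}(66 − 2x_{Largo} − x_{Nadir}) − 10x_{Largo}.
∂π/∂x_{Largo} = 56 − 4x_{Largo} − x_{Nadir} = 0 ⇒ x_{Largo} = 14 − 0.25x_{Nadir}.
At x_{Nadir} = 5: x_{Largo} = 14 − 0.25·5 = 12.75.

12.75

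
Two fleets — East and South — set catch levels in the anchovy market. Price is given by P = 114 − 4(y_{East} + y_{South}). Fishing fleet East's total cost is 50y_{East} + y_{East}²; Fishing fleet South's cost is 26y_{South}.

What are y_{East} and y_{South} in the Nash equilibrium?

2.5, 9.75

Fishing fleet East's profit: π = y_{East}(114 − 4(y_{East} + y_{South})) − 50y_{East} − y_{East}².
∂π/∂y_{East} = 64 − 10y_{East} − 4y_{South} = 0, so y_{East} = 6.4 − 0.4y_{South}.
For South: ∂π/∂y_{South} = 88 − 8y_{South} − 4y_{East} = 0 ⇒ y_{South} = 11 − 0.5y_{East}.
Solving the two reaction functions simultaneously: (1 − (−0.4)(−0.5))y_{East} = 6.4 − 0.4·11, so 0.8y_{East} = 2 and y_{East} = 2.5.
Then y_{South} = 11 − 0.5·2.5 = 9.75.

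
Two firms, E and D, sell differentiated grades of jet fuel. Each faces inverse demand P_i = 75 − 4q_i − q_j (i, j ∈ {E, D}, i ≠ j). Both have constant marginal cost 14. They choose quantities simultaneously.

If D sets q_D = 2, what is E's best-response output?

7.375

Firm E's profit: π = q_E(75 − 4q_E − q_D) − 14q_E.
∂π/∂q_E = 61 − 8q_E − q_D = 0 ⇒ q_E = 7.625 − 0.125q_D.
At q_D = 2: q_E = 7.625 − 0.125·2 = 7.375.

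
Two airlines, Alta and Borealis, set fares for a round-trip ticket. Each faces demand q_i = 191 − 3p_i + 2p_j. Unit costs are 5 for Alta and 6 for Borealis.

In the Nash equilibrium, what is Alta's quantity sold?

Alta's profit: π = (p_{Alta} − 5)(191 − 3p_{Alta} + 2p_{Borealis}).
∂π/∂p_{Alta} = 206 − 6p_{Alta} + 2p_{Borealis} = 0 ⇒ p_{Alta} = 103/3 + (1/3)p_{Borealis}.
Similarly p_{Borealis} = 209/6 + (1/3)p_{Alta}.
Substituting the second reaction function into the first: p_{Alta} = 103/3 + (1/3)(209/6 + (1/3)p_{Alta}), which gives (8/9)p_{Alta} = 827/18 ⇒ p_{Alta} = 51.6875.
Then p_{Borealis} = 209/6 + (1/3)·51.6875 = 52.0625.
q_{Alta} = 191 − 3·51.6875 + 2·52.0625 = 140.0625.

140.0625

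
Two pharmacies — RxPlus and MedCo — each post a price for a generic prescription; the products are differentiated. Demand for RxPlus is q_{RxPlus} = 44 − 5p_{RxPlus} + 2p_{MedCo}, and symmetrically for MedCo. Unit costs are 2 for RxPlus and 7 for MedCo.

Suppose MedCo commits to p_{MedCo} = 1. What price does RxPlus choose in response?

5.6

RxPlus's profit: π = (p_{RxPlus} − 2)(44 − 5p_{RxPlus} + 2p_{MedCo}).
∂π/∂p_{RxPlus} = 54 − 10p_{RxPlus} + 2p_{MedCo} = 0 ⇒ p_{RxPlus} = 5.4 + 0.2p_{MedCo}.
At p_{MedCo} = 1: p_{RxPlus} = 5.4 + 0.2·1 = 5.6.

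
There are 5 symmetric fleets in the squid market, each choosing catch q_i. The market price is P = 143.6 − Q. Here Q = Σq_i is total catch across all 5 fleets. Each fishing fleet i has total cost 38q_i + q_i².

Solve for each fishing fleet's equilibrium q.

13.2

A representative fishing fleet's profit is π_i = q_i(143.6 − Q) − 38q_i − q_i², with Q = q_i + Σ_{j≠i} q_j.
First-order condition: 105.6 − 4q_i − Σ_{j≠i} q_j = 0.
With identical fishing fleets, set every q_j = q: then 105.6 − 4q − 4q = 0, i.e. q = 105.6/8 = 13.2.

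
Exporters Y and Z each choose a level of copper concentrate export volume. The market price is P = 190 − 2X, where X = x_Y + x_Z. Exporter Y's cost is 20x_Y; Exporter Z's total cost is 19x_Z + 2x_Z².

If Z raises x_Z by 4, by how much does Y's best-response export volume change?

-2

Exporter Y's profit: π = x_Y(190 − 2(x_Y + x_Z)) − 20x_Y.
∂π/∂x_Y = 170 − 4x_Y − 2x_Z = 0, so x_Y = 42.5 − 0.5x_Z.
The reaction-function slope is −0.5, so a 4-unit rise in x_Z moves x_Y by −0.5 × 4 = −2. Y's best response falls — the actions are strategic substitutes.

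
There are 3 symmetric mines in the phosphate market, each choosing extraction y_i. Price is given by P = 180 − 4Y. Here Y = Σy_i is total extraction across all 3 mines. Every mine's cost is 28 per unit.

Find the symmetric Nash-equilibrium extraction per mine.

9.5

A representative mine's profit is π_i = y_i(180 − 4Y) − 28y_i, with Y = y_i + Σ_{j≠i} y_j.
First-order condition: 152 − 8y_i − 4Σ_{j≠i} y_j = 0.
With identical mines, set every y_j = y: then 152 − 8y − 8y = 0, i.e. y = 152/16 = 9.5.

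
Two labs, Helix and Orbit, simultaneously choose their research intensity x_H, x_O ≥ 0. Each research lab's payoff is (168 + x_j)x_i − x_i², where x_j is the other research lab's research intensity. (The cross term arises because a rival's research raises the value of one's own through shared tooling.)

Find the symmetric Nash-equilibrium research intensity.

Helix's payoff is (168 + x_O)x_H − x_H².
∂π/∂x_H = 168 + x_O − 2x_H = 0, so x_H = 84 + 0.5x_O.
By symmetry x_O = x_H; substituting into the reaction function, 0.5x_H = 84 and x_H = 168.

168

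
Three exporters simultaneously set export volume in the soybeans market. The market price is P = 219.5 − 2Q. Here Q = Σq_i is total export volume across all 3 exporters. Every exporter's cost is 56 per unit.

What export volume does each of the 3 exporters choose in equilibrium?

A representative exporter's profit is π_i = q_i(219.5 − 2Q) − 56q_i, with Q = q_i + Σ_{j≠i} q_j.
First-order condition: 163.5 − 4q_i − 2Σ_{j≠i} q_j = 0.
With identical exporters, set every q_j = q: then 163.5 − 4q − 4q = 0, i.e. q = 163.5/8 = 20.4375.

20.4375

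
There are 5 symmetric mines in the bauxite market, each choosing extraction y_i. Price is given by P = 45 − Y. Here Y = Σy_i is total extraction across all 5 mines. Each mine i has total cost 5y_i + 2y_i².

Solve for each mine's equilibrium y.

A representative mine's profit is π_i = y_i(45 − Y) − 5y_i − 2y_i², with Y = y_i + Σ_{j≠i} y_j.
First-order condition: 40 − 6y_i − Σ_{j≠i} y_j = 0.
With identical mines, set every y_j = y: then 40 − 6y − 4y = 0, i.e. y = 40/10 = 4.

4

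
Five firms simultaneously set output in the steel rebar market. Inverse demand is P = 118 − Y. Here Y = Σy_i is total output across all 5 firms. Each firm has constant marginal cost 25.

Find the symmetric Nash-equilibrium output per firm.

A representative firm's profit is π_i = y_i(118 − Y) − 25y_i, with Y = y_i + Σ_{j≠i} y_j.
First-order condition: 93 − 2y_i − Σ_{j≠i} y_j = 0.
In a symmetric equilibrium every firm chooses the same y, so Σ_{j≠i} y_j = 4y. The condition becomes 93 − 6y = 0, giving y = 93/6 = 15.5.

15.5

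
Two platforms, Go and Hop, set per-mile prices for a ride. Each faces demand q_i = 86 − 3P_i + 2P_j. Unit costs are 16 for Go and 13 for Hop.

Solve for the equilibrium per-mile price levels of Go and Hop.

Go's profit: π = (P_{Go} − 16)(86 − 3P_{Go} + 2P_{Hop}).
∂π/∂P_{Go} = 134 − 6P_{Go} + 2P_{Hop} = 0 ⇒ P_{Go} = 67/3 + (1/3)P_{Hop}.
Similarly P_{Hop} = 125/6 + (1/3)P_{Go}.
Solving the two reaction functions simultaneously: (1 − (1/3)(1/3))P_{Go} = 67/3 + (1/3)·(125/6), so (8/9)P_{Go} = 527/18 and P_{Go} = 32.9375.
Then P_{Hop} = 125/6 + (1/3)·32.9375 = 31.8125.

32.9375, 31.8125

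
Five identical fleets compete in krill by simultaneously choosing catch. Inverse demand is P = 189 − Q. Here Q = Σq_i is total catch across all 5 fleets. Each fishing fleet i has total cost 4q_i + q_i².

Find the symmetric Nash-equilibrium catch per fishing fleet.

A representative fishing fleet's profit is π_i = q_i(189 − Q) − 4q_i − q_i², with Q = q_i + Σ_{j≠i} q_j.
First-order condition: 185 − 4q_i − Σ_{j≠i} q_j = 0.
In a symmetric equilibrium every fishing fleet chooses the same q, so Σ_{j≠i} q_j = 4q. The condition becomes 185 − 8q = 0, giving q = 185/8 = 23.125.

23.125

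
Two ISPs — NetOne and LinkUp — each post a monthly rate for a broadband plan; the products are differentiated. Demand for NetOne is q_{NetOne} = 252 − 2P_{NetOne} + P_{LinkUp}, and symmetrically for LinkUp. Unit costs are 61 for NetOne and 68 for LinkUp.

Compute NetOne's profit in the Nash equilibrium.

8346.32

NetOne's profit: π = (P_{NetOne} − 61)(252 − 2P_{NetOne} + P_{LinkUp}).
∂π/∂P_{NetOne} = 374 − 4P_{NetOne} + P_{LinkUp} = 0 ⇒ P_{NetOne} = 93.5 + 0.25P_{LinkUp}.
Similarly P_{LinkUp} = 97 + 0.25P_{NetOne}.
Substituting the second reaction function into the first: P_{NetOne} = 93.5 + 0.25(97 + 0.25P_{NetOne}), which gives 0.9375P_{NetOne} = 117.75 ⇒ P_{NetOne} = 125.6.
Then P_{LinkUp} = 97 + 0.25·125.6 = 128.4.
q_{NetOne} = 252 − 2·125.6 + 128.4 = 129.2.
Profit = (125.6 − 61)·129.2 = 8346.32.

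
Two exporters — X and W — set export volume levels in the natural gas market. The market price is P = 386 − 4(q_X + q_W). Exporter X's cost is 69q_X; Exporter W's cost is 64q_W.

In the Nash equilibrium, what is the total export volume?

Exporter X's profit: π = q_X(386 − 4(q_X + q_W)) − 69q_X.
∂π/∂q_X = 317 − 8q_X − 4q_W = 0, so q_X = 39.625 − 0.5q_W.
By the same steps for W: q_W = 40.25 − 0.5q_X.
Solving the two reaction functions simultaneously: (1 − (−0.5)(−0.5))q_X = 39.625 − 0.5·40.25, so 0.75q_X = 19.5 and q_X = 26.
Then q_W = 40.25 − 0.5·26 = 27.25.
Total export volume: 26 + 27.25 = 53.25.

53.25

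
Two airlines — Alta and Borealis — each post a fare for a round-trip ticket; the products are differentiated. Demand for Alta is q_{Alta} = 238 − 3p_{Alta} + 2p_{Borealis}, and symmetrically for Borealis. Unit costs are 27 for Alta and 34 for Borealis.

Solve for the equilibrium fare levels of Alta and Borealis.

81.0625, 83.6875

Alta's profit: π = (p_{Alta} − 27)(238 − 3p_{Alta} + 2p_{Borealis}).
∂π/∂p_{Alta} = 319 − 6p_{Alta} + 2p_{Borealis} = 0 ⇒ p_{Alta} = 319/6 + (1/3)p_{Borealis}.
Similarly p_{Borealis} = 170/3 + (1/3)p_{Alta}.
Plugging p_{Borealis} into Alta's best response: p_{Alta} = 319/6 + (1/3)(170/3 + (1/3)p_{Alta}) ⇒ (8/9)p_{Alta} = 1297/18, so p_{Alta} = 81.0625.
Then p_{Borealis} = 170/3 + (1/3)·81.0625 = 83.6875.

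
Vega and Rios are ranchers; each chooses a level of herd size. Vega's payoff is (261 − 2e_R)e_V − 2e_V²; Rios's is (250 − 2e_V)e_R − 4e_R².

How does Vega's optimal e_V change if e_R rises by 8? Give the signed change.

Expanding Vega's payoff: 261e_V − 2e_Re_V − 2e_V².
∂π/∂e_V = 261 − 2e_R − 4e_V = 0, so e_V = 65.25 − 0.5e_R.
The reaction-function slope is −0.5, so an 8-unit rise in e_R moves e_V by −0.5 × 8 = −4. Vega's best response falls — the actions are strategic substitutes.

-4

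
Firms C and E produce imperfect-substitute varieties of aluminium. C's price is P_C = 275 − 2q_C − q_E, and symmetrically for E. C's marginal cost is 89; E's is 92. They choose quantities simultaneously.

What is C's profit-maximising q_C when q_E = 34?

Firm C's profit: π = q_C(275 − 2q_C − q_E) − 89q_C.
∂π/∂q_C = 186 − 4q_C − q_E = 0 ⇒ q_C = 46.5 − 0.25q_E.
At q_E = 34: q_C = 46.5 − 0.25·34 = 38.

38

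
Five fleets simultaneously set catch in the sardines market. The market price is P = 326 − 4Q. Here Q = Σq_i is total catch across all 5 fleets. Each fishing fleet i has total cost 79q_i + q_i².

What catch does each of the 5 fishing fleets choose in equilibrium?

9.5

A representative fishing fleet's profit is π_i = q_i(326 − 4Q) − 79q_i − q_i², with Q = q_i + Σ_{j≠i} q_j.
First-order condition: 247 − 10q_i − 4Σ_{j≠i} q_j = 0.
In a symmetric equilibrium every fishing fleet chooses the same q, so Σ_{j≠i} q_j = 4q. The condition becomes 247 − 26q = 0, giving q = 247/26 = 9.5.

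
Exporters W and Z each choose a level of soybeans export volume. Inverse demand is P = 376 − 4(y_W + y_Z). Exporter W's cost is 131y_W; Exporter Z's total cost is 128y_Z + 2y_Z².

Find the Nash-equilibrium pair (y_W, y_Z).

Exporter W's profit: π = y_W(376 − 4(y_W + y_Z)) − 131y_W.
∂π/∂y_W = 245 − 8y_W − 4y_Z = 0, so y_W = 30.625 − 0.5y_Z.
For Z: ∂π/∂y_Z = 248 − 12y_Z − 4y_W = 0 ⇒ y_Z = 62/3 − (1/3)y_W.
Solving the two reaction functions simultaneously: (1 − (−0.5)(−1/3))y_W = 30.625 − 0.5·(62/3), so (5/6)y_W = 487/24 and y_W = 24.35.
Then y_Z = 62/3 − (1/3)·24.35 = 12.55.

24.35, 12.55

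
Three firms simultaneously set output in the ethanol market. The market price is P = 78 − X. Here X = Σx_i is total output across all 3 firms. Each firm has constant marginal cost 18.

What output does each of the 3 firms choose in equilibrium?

A representative firm's profit is π_i = x_i(78 − X) − 18x_i, with X = x_i + Σ_{j≠i} x_j.
First-order condition: 60 − 2x_i − Σ_{j≠i} x_j = 0.
Imposing symmetry (x_j = x for all j) turns Σ_{j≠i} x_j into 2x, so 60 = 4x and x = 15.

15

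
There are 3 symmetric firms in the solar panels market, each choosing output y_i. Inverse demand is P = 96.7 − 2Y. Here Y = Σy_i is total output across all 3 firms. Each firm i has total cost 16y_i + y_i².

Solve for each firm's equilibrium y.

A representative firm's profit is π_i = y_i(96.7 − 2Y) − 16y_i − y_i², with Y = y_i + Σ_{j≠i} y_j.
First-order condition: 80.7 − 6y_i − 2Σ_{j≠i} y_j = 0.
With identical firms, set every y_j = y: then 80.7 − 6y − 4y = 0, i.e. y = 80.7/10 = 8.07.

8.07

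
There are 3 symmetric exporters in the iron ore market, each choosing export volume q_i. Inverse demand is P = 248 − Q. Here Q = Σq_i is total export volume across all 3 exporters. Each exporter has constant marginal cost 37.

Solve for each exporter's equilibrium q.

52.75

A representative exporter's profit is π_i = q_i(248 − Q) − 37q_i, with Q = q_i + Σ_{j≠i} q_j.
First-order condition: 211 − 2q_i − Σ_{j≠i} q_j = 0.
With identical exporters, set every q_j = q: then 211 − 2q − 2q = 0, i.e. q = 211/4 = 52.75.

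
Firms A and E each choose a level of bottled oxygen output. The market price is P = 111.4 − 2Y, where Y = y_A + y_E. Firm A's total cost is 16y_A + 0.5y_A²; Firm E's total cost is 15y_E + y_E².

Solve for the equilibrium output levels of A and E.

14.6, 11.2

Firm A's profit: π = y_A(111.4 − 2(y_A + y_E)) − 16y_A − 0.5y_A².
∂π/∂y_A = 95.4 − 5y_A − 2y_E = 0, so y_A = 19.08 − 0.4y_E.
For E: ∂π/∂y_E = 96.4 − 6y_E − 2y_A = 0 ⇒ y_E = 241/15 − (1/3)y_A.
Substituting the second reaction function into the first: y_A = 19.08 − 0.4(241/15 − (1/3)y_A), which gives (13/15)y_A = 949/75 ⇒ y_A = 14.6.
Then y_E = 241/15 − (1/3)·14.6 = 11.2.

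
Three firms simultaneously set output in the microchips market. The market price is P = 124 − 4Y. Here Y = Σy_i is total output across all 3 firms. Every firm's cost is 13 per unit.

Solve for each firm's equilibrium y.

A representative firm's profit is π_i = y_i(124 − 4Y) − 13y_i, with Y = y_i + Σ_{j≠i} y_j.
First-order condition: 111 − 8y_i − 4Σ_{j≠i} y_j = 0.
Imposing symmetry (y_j = y for all j) turns Σ_{j≠i} y_j into 2y, so 111 = 16y and y = 6.9375.

6.9375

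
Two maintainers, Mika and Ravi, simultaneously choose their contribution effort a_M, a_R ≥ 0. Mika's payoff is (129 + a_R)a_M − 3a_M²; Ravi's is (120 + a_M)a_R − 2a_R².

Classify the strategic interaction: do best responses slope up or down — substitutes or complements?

strategic complements

Expanding Mika's payoff: 129a_M + a_Ra_M − 3a_M².
∂π/∂a_M = 129 + a_R − 6a_M = 0, so a_M = 21.5 + (1/6)a_R.
The best-response slope da_M/da_R = 1/6 > 0: the reaction function is upward-sloping, so the choices are strategic complements.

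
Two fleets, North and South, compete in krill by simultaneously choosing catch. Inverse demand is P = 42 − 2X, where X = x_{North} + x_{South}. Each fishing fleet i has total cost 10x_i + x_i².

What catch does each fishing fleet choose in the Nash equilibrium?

Fishing fleet North's profit: π = x_{North}(42 − 2(x_{North} + x_{South})) − 10x_{North} − x_{North}².
∂π/∂x_{North} = 32 − 6x_{North} − 2x_{South} = 0, so x_{North} = 16/3 − (1/3)x_{South}.
By symmetry x_{South} = x_{North}; substituting into the reaction function, (4/3)x_{North} = 16/3 and x_{North} = 4.

4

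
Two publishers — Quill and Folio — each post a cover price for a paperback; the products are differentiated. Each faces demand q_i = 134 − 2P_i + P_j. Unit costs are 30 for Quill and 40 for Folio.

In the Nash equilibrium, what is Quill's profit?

Quill's profit: π = (P_{Quill} − 30)(134 − 2P_{Quill} + P_{Folio}).
∂π/∂P_{Quill} = 194 − 4P_{Quill} + P_{Folio} = 0 ⇒ P_{Quill} = 48.5 + 0.25P_{Folio}.
Similarly P_{Folio} = 53.5 + 0.25P_{Quill}.
Plugging P_{Folio} into Quill's best response: P_{Quill} = 48.5 + 0.25(53.5 + 0.25P_{Quill}) ⇒ 0.9375P_{Quill} = 61.875, so P_{Quill} = 66.
Then P_{Folio} = 53.5 + 0.25·66 = 70.
q_{Quill} = 134 − 2·66 + 70 = 72.
Profit = (66 − 30)·72 = 2592.

2592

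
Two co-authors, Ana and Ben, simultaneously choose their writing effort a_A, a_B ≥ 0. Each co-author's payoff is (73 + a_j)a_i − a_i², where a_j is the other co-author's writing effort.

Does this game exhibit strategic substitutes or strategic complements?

strategic complements

Ana's payoff is (73 + a_B)a_A − a_A².
∂π/∂a_A = 73 + a_B − 2a_A = 0, so a_A = 36.5 + 0.5a_B.
The best-response slope da_A/da_B = 0.5 > 0: the reaction function is upward-sloping, so the choices are strategic complements.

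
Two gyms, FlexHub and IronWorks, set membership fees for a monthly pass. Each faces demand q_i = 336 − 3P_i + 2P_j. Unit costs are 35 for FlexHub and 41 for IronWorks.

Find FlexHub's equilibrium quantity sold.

FlexHub's profit: π = (P_{FlexHub} − 35)(336 − 3P_{FlexHub} + 2P_{IronWorks}).
∂π/∂P_{FlexHub} = 441 − 6P_{FlexHub} + 2P_{IronWorks} = 0 ⇒ P_{FlexHub} = 73.5 + (1/3)P_{IronWorks}.
Similarly P_{IronWorks} = 76.5 + (1/3)P_{FlexHub}.
Substituting the second reaction function into the first: P_{FlexHub} = 73.5 + (1/3)(76.5 + (1/3)P_{FlexHub}), which gives (8/9)P_{FlexHub} = 99 ⇒ P_{FlexHub} = 111.375.
Then P_{IronWorks} = 76.5 + (1/3)·111.375 = 113.625.
q_{FlexHub} = 336 − 3·111.375 + 2·113.625 = 229.125.

229.125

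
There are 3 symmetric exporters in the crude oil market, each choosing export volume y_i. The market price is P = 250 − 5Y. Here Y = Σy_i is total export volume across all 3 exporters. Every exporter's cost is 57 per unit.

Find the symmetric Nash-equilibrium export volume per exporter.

A representative exporter's profit is π_i = y_i(250 − 5Y) − 57y_i, with Y = y_i + Σ_{j≠i} y_j.
First-order condition: 193 − 10y_i − 5Σ_{j≠i} y_j = 0.
With identical exporters, set every y_j = y: then 193 − 10y − 10y = 0, i.e. y = 193/20 = 9.65.

9.65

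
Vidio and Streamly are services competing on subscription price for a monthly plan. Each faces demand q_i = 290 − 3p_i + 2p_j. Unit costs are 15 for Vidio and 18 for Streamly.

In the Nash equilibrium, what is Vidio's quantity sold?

Vidio's profit: π = (p_{Vidio} − 15)(290 − 3p_{Vidio} + 2p_{Streamly}).
∂π/∂p_{Vidio} = 335 − 6p_{Vidio} + 2p_{Streamly} = 0 ⇒ p_{Vidio} = 335/6 + (1/3)p_{Streamly}.
Similarly p_{Streamly} = 172/3 + (1/3)p_{Vidio}.
Solving the two reaction functions simultaneously: (1 − (1/3)(1/3))p_{Vidio} = 335/6 + (1/3)·(172/3), so (8/9)p_{Vidio} = 1349/18 and p_{Vidio} = 84.3125.
Then p_{Streamly} = 172/3 + (1/3)·84.3125 = 85.4375.
q_{Vidio} = 290 − 3·84.3125 + 2·85.4375 = 207.9375.

207.9375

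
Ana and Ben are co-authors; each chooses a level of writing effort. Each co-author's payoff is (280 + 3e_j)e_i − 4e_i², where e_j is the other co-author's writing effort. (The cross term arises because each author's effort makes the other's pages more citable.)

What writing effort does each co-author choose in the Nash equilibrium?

56

Ana's payoff is (280 + 3e_B)e_A − 4e_A².
∂π/∂e_A = 280 + 3e_B − 8e_A = 0, so e_A = 35 + 0.375e_B.
Setting e_A = e_B in the reaction function: e_A = 35 + 0.375e_A, so e_A = 35 / 0.625 = 56.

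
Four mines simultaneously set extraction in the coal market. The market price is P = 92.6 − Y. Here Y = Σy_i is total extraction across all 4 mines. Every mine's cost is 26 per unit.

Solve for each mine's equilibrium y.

A representative mine's profit is π_i = y_i(92.6 − Y) − 26y_i, with Y = y_i + Σ_{j≠i} y_j.
First-order condition: 66.6 − 2y_i − Σ_{j≠i} y_j = 0.
With identical mines, set every y_j = y: then 66.6 − 2y − 3y = 0, i.e. y = 66.6/5 = 13.32.

13.32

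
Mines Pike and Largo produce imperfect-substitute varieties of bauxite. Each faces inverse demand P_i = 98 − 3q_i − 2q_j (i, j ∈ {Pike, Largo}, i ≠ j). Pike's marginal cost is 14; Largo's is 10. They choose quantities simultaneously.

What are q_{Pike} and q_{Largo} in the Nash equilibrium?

Mine Pike's profit: π = q_{Pike}(98 − 3q_{Pike} − 2q_{Largo}) − 14q_{Pike}.
∂π/∂q_{Pike} = 84 − 6q_{Pike} − 2q_{Largo} = 0 ⇒ q_{Pike} = 14 − (1/3)q_{Largo}.
Similarly q_{Largo} = 44/3 − (1/3)q_{Pike}.
Substituting the second reaction function into the first: q_{Pike} = 14 − (1/3)(44/3 − (1/3)q_{Pike}), which gives (8/9)q_{Pike} = 82/9 ⇒ q_{Pike} = 10.25.
Then q_{Largo} = 44/3 − (1/3)·10.25 = 11.25.

10.25, 11.25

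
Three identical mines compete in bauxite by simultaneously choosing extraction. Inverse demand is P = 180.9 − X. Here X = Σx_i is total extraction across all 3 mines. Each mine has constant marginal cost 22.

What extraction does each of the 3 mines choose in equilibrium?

A representative mine's profit is π_i = x_i(180.9 − X) − 22x_i, with X = x_i + Σ_{j≠i} x_j.
First-order condition: 158.9 − 2x_i − Σ_{j≠i} x_j = 0.
Imposing symmetry (x_j = x for all j) turns Σ_{j≠i} x_j into 2x, so 158.9 = 4x and x = 39.725.

39.725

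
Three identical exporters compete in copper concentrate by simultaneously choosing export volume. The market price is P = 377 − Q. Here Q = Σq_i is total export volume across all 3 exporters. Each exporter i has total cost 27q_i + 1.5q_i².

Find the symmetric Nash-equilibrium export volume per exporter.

50

A representative exporter's profit is π_i = q_i(377 − Q) − 27q_i − 1.5q_i², with Q = q_i + Σ_{j≠i} q_j.
First-order condition: 350 − 5q_i − Σ_{j≠i} q_j = 0.
In a symmetric equilibrium every exporter chooses the same q, so Σ_{j≠i} q_j = 2q. The condition becomes 350 − 7q = 0, giving q = 350/7 = 50.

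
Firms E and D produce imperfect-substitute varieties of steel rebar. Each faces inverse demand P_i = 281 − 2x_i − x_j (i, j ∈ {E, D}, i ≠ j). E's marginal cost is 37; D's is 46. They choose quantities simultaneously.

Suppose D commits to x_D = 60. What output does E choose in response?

46

Firm E's profit: π = x_E(281 − 2x_E − x_D) − 37x_E.
∂π/∂x_E = 244 − 4x_E − x_D = 0 ⇒ x_E = 61 − 0.25x_D.
At x_D = 60: x_E = 61 − 0.25·60 = 46.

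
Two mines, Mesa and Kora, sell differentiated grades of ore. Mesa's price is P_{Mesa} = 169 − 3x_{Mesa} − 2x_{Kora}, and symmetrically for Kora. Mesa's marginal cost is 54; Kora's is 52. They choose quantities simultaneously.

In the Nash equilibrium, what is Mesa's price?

Mine Mesa's profit: π = x_{Mesa}(169 − 3x_{Mesa} − 2x_{Kora}) − 54x_{Mesa}.
∂π/∂x_{Mesa} = 115 − 6x_{Mesa} − 2x_{Kora} = 0 ⇒ x_{Mesa} = 115/6 − (1/3)x_{Kora}.
Similarly x_{Kora} = 19.5 − (1/3)x_{Mesa}.
Substituting the second reaction function into the first: x_{Mesa} = 115/6 − (1/3)(19.5 − (1/3)x_{Mesa}), which gives (8/9)x_{Mesa} = 38/3 ⇒ x_{Mesa} = 14.25.
Then x_{Kora} = 19.5 − (1/3)·14.25 = 14.75.
P_{Mesa} = 169 − 3·14.25 − 2·14.75 = 96.75.

96.75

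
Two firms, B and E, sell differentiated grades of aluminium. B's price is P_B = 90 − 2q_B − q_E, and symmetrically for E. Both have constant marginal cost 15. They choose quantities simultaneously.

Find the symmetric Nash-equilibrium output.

Firm B's profit: π = q_B(90 − 2q_B − q_E) − 15q_B.
∂π/∂q_B = 75 − 4q_B − q_E = 0 ⇒ q_B = 18.75 − 0.25q_E.
Setting q_B = q_E in the reaction function: q_B = 18.75 − 0.25q_B, so q_B = 18.75 / 1.25 = 15.

15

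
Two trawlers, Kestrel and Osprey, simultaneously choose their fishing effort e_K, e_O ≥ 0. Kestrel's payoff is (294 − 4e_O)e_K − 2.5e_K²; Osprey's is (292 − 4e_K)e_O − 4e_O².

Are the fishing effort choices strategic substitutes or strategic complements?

strategic substitutes

Expanding Kestrel's payoff: 294e_K − 4e_Oe_K − 2.5e_K².
∂π/∂e_K = 294 − 4e_O − 5e_K = 0, so e_K = 58.8 − 0.8e_O.
The best-response slope de_K/de_O = −0.8 < 0: the reaction function is downward-sloping, so the choices are strategic substitutes.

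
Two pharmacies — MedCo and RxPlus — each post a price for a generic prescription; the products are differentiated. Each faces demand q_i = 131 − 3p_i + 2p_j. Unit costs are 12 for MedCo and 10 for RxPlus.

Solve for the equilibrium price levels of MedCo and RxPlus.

MedCo's profit: π = (p_{MedCo} − 12)(131 − 3p_{MedCo} + 2p_{RxPlus}).
∂π/∂p_{MedCo} = 167 − 6p_{MedCo} + 2p_{RxPlus} = 0 ⇒ p_{MedCo} = 167/6 + (1/3)p_{RxPlus}.
Similarly p_{RxPlus} = 161/6 + (1/3)p_{MedCo}.
Plugging p_{RxPlus} into MedCo's best response: p_{MedCo} = 167/6 + (1/3)(161/6 + (1/3)p_{MedCo}) ⇒ (8/9)p_{MedCo} = 331/9, so p_{MedCo} = 41.375.
Then p_{RxPlus} = 161/6 + (1/3)·41.375 = 40.625.

41.375, 40.625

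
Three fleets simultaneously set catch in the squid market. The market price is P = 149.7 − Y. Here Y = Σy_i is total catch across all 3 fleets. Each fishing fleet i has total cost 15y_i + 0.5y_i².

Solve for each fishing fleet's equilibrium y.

A representative fishing fleet's profit is π_i = y_i(149.7 − Y) − 15y_i − 0.5y_i², with Y = y_i + Σ_{j≠i} y_j.
First-order condition: 134.7 − 3y_i − Σ_{j≠i} y_j = 0.
In a symmetric equilibrium every fishing fleet chooses the same y, so Σ_{j≠i} y_j = 2y. The condition becomes 134.7 − 5y = 0, giving y = 134.7/5 = 26.94.

26.94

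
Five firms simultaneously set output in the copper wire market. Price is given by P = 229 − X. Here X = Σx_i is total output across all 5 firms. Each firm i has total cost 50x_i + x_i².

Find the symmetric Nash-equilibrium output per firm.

A representative firm's profit is π_i = x_i(229 − X) − 50x_i − x_i², with X = x_i + Σ_{j≠i} x_j.
First-order condition: 179 − 4x_i − Σ_{j≠i} x_j = 0.
With identical firms, set every x_j = x: then 179 − 4x − 4x = 0, i.e. x = 179/8 = 22.375.

22.375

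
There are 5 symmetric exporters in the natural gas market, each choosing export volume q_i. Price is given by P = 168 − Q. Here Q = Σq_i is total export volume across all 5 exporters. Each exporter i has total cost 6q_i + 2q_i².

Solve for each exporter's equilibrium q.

A representative exporter's profit is π_i = q_i(168 − Q) − 6q_i − 2q_i², with Q = q_i + Σ_{j≠i} q_j.
First-order condition: 162 − 6q_i − Σ_{j≠i} q_j = 0.
Imposing symmetry (q_j = q for all j) turns Σ_{j≠i} q_j into 4q, so 162 = 10q and q = 16.2.

16.2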